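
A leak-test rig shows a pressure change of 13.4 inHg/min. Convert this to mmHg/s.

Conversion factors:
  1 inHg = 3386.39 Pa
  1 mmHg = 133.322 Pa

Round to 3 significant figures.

5.67 mmHg/s

13.4 inHg/min × 3386.39 Pa/inHg ÷ 60 s/min = 756.294 Pa/s
756.294 Pa/s ÷ 133.322 Pa/mmHg = 5.67269 mmHg/s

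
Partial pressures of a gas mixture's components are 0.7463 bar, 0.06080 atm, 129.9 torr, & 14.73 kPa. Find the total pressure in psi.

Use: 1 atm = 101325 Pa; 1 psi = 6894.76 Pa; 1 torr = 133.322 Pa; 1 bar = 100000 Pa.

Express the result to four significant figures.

0.7463 bar × 100000 = 74630 Pa
0.06080 atm × 101325 = 6160.56 Pa
129.9 torr × 133.322 = 17318.5 Pa
14.73 kPa × 1000 = 14730 Pa
Sum: 74630 + 6160.56 + 17318.5 + 14730 = 112839 Pa
In psi: 112839 / 6894.76 = 16.3659 psi

16.37 psi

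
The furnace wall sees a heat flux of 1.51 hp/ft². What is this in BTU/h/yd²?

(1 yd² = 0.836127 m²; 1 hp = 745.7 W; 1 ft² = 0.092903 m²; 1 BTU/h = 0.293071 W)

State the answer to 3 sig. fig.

3.46×10⁴ BTU/h/yd²

1.51 hp/ft² × 745.7 W/hp ÷ 0.092903 m²/ft² = 12120.2 W/m²
12120.2 W/m² ÷ 0.293071 W/BTU/h × 0.836127 m²/yd² = 34578.7 BTU/h/yd²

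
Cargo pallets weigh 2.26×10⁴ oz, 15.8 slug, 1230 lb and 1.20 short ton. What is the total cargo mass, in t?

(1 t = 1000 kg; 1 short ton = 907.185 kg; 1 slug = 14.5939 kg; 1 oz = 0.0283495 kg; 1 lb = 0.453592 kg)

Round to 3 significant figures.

2.52 t

2.26×10⁴ oz × 0.0283495 → 640.699 kg
15.8 slug × 14.5939 → 230.584 kg
1230 lb × 0.453592 → 557.918 kg
1.20 short ton × 907.185 → 1088.62 kg
Sum: 640.699 + 230.584 + 557.918 + 1088.62 = 2517.82 kg
In t: 2517.82 / 1000 = 2.51782 t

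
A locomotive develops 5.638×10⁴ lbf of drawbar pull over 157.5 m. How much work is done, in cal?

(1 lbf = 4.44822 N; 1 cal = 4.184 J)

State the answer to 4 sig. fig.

5.638×10⁴ lbf × 4.44822 → 250791 N
W = F × d = 250791 N × 157.5 m = 3.94996×10⁷ J
3.94996×10⁷ J ÷ (4.184 J/cal) = 9.44063×10⁶ cal

9.441×10⁶ cal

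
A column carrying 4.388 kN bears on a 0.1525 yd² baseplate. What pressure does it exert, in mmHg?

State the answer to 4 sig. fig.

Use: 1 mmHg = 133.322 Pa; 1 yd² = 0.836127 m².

258.1 mmHg

4.388 kN × 1000 = 4388 N
0.1525 yd² × 0.836127 = 0.127509 m²
P = F / A = 4388 N / 0.127509 m² = 34413.3 Pa
34413.3 Pa ÷ (133.322 Pa/mmHg) = 258.122 mmHg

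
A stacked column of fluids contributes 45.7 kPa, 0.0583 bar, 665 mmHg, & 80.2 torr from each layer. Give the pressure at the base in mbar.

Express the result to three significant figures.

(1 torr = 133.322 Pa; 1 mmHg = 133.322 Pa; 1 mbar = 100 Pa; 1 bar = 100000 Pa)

1510 mbar

45.7 kPa × 1000 = 45700 Pa
0.0583 bar × 100000 = 5830 Pa
665 mmHg × 133.322 = 88659.1 Pa
80.2 torr × 133.322 = 10692.4 Pa
Combined: 45700 + 5830 + 88659.1 + 10692.4 = 150882 Pa
In mbar: 150882 / 100 = 1508.82 mbar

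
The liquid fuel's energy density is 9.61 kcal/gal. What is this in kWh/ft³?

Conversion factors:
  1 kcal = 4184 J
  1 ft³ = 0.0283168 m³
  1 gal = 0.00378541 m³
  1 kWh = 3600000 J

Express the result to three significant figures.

0.0835 kWh/ft³

9.61 kcal/gal × 4184 J/kcal ÷ 0.00378541 m³/gal = 1.06219×10⁷ J/m³
1.06219×10⁷ J/m³ ÷ 3600000 J/kWh × 0.0283168 m³/ft³ = 0.0835495 kWh/ft³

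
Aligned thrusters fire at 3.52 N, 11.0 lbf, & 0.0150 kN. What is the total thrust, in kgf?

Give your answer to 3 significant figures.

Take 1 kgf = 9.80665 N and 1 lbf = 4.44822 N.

3.52 N (already N)
11.0 lbf × 4.44822 = 48.9304 N
0.0150 kN × 1000 = 15 N
Combined: 3.52 + 48.9304 + 15 = 67.4504 N
In kgf: 67.4504 / 9.80665 = 6.87803 kgf

6.88 kgf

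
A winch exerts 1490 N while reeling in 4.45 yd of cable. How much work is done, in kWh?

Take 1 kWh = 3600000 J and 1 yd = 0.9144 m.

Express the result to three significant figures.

0.00168 kWh

4.45 yd × 0.9144 → 4.06908 m
W = F × d = 1490 N × 4.06908 m = 6062.93 J
6062.93 J ÷ (3600000 J/kWh) = 0.00168415 kWh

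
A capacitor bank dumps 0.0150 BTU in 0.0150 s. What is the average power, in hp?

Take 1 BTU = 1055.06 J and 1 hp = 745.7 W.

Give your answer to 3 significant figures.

1.41 hp

0.0150 BTU × 1055.06 = 15.8259 J
P = E / t = 15.8259 J / 0.015 s = 1055.06 W
1055.06 W ÷ (745.7 W/hp) = 1.41486 hp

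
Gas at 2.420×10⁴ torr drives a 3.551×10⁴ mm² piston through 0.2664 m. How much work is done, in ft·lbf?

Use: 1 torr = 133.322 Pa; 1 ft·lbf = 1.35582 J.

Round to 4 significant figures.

2.420×10⁴ torr → 3.22639×10⁶ Pa
3.551×10⁴ mm² → 0.03551 m²
F = P × A = 3.22639×10⁶ × 0.03551 = 114569 N
W = F × d = 114569 × 0.2664 = 30521.2 J
In ft·lbf: 30521.2 / 1.35582 = 22511.2 ft·lbf

2.251×10⁴ ft·lbf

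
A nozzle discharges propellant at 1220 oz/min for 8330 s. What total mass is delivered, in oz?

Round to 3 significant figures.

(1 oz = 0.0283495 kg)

1220 oz/min → 0.57644 kg/s
m = ṁ × t = 0.57644 × 8330 = 4801.75 kg
In oz: 4801.75 / 0.0283495 = 169377 oz

1.69×10⁵ oz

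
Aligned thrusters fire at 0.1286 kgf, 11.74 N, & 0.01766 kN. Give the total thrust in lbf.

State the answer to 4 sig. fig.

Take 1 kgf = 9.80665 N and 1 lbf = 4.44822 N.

0.1286 kgf × 9.80665 → 1.26114 N
11.74 N (already N)
0.01766 kN × 1000 → 17.66 N
Total: 1.26114 + 11.74 + 17.66 = 30.6611 N
In lbf: 30.6611 / 4.44822 = 6.89289 lbf

6.893 lbf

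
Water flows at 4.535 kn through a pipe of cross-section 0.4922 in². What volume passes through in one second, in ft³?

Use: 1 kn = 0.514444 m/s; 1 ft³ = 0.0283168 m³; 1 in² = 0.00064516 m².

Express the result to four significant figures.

0.02616 ft³

4.535 kn × 0.514444 = 2.333 m/s
0.4922 in² × 0.00064516 = 3.17548×10⁻⁴ m²
V = v × A × t = 2.333 m/s × 3.17548×10⁻⁴ m² × 1 s = 7.40839×10⁻⁴ m³
7.40839×10⁻⁴ m³ ÷ (0.0283168 m³/ft³) = 0.0261625 ft³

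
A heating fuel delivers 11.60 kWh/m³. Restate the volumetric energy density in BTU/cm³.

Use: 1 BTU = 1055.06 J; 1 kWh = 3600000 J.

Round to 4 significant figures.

11.60 kWh/m³ × 3600000 J/kWh = 4.176×10⁷ J/m³
4.176×10⁷ J/m³ ÷ 1055.06 J/BTU × 10⁻⁶ m³/cm³ = 0.0395807 BTU/cm³

0.03958 BTU/cm³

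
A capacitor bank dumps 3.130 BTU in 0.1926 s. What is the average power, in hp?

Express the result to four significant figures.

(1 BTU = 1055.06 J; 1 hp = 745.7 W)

22.99 hp

3.130 BTU × 1055.06 = 3302.34 J
P = E / t = 3302.34 J / 0.1926 s = 17146.1 W
17146.1 W ÷ (745.7 W/hp) = 22.9933 hp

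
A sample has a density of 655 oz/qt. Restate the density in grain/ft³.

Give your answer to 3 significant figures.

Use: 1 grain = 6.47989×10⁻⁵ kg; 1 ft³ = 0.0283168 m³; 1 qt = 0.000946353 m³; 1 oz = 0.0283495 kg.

655 oz/qt × 0.0283495 kg/oz ÷ 0.000946353 m³/qt = 19621.6 kg/m³
19621.6 kg/m³ ÷ 6.47989×10⁻⁵ kg/grain × 0.0283168 m³/ft³ = 8.57454×10⁶ grain/ft³

8.57×10⁶ grain/ft³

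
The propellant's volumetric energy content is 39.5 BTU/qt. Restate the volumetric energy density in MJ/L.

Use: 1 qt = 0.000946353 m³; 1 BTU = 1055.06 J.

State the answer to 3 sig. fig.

39.5 BTU/qt × 1055.06 J/BTU ÷ 0.000946353 m³/qt = 4.40373×10⁷ J/m³
4.40373×10⁷ J/m³ ÷ 1000000 J/MJ × 0.001 m³/L = 0.0440373 MJ/L

0.0440 MJ/L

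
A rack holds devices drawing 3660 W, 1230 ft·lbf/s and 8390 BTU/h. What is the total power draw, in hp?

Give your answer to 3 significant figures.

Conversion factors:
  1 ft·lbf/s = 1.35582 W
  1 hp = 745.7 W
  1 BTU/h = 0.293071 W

3660 W (already W)
1230 ft·lbf/s × 1.35582 → 1667.66 W
8390 BTU/h × 0.293071 → 2458.87 W
Total: 3660 + 1667.66 + 2458.87 = 7786.53 W
In hp: 7786.53 / 745.7 = 10.4419 hp

10.4 hp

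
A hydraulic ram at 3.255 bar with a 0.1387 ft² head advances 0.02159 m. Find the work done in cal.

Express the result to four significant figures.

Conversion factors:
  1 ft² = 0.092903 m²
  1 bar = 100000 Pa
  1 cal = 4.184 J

3.255 bar → 325500 Pa
0.1387 ft² → 0.0128856 m²
F = P × A = 325500 × 0.0128856 = 4194.26 N
W = F × d = 4194.26 × 0.02159 = 90.5541 J
In cal: 90.5541 / 4.184 = 21.6429 cal

21.64 cal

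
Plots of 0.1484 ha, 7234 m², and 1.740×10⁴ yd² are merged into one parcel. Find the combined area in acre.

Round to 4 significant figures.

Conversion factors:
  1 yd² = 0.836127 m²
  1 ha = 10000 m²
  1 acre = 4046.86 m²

5.749 acre

0.1484 ha × 10000 → 1484 m²
7234 m² (already m²)
1.740×10⁴ yd² × 0.836127 → 14548.6 m²
Total: 1484 + 7234 + 14548.6 = 23266.6 m²
In acre: 23266.6 / 4046.86 = 5.7493 acre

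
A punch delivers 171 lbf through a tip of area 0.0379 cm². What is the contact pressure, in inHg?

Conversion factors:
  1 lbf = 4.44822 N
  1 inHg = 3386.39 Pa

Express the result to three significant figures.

5.93×10⁴ inHg

171 lbf × 4.44822 → 760.646 N
0.0379 cm² × 0.0001 → 3.79×10⁻⁶ m²
P = F / A = 760.646 N / 3.79×10⁻⁶ m² = 2.00698×10⁸ Pa
2.00698×10⁸ Pa ÷ (3386.39 Pa/inHg) = 59266.1 inHg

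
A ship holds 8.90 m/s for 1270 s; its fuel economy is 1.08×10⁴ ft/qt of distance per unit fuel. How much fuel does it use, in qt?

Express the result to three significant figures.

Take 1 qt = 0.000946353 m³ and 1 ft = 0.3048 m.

d = v × t = 8.9 × 1270 = 11303 m
1.08×10⁴ ft/qt → 3.47845×10⁶ m/m³
V = d / (distance per unit fuel) = 11303 / 3.47845×10⁶ = 0.00324944 m³
In qt: 0.00324944 / 0.000946353 = 3.43364 qt

3.43 qt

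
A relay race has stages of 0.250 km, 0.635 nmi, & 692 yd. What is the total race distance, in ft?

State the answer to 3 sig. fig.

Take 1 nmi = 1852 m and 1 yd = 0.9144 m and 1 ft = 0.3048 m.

0.250 km × 1000 = 250 m
0.635 nmi × 1852 = 1176.02 m
692 yd × 0.9144 = 632.765 m
Sum: 250 + 1176.02 + 632.765 = 2058.78 m
In ft: 2058.78 / 0.3048 = 6754.53 ft

6750 ft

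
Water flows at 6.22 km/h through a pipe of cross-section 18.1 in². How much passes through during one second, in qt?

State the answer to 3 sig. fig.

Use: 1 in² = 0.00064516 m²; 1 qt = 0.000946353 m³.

21.3 qt

6.22 km/h × (1/3.6) → 1.72778 m/s
18.1 in² × 0.00064516 → 0.0116774 m²
V = v × A × t = 1.72778 m/s × 0.0116774 m² × 1 s = 0.020176 m³
0.020176 m³ ÷ (0.000946353 m³/qt) = 21.3197 qt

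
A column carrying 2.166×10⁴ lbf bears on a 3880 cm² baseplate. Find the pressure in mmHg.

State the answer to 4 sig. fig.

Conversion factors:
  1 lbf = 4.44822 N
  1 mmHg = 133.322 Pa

1863 mmHg

2.166×10⁴ lbf × 4.44822 = 96348.4 N
3880 cm² × 0.0001 = 0.388 m²
P = F / A = 96348.4 N / 0.388 m² = 248321 Pa
248321 Pa ÷ (133.322 Pa/mmHg) = 1862.57 mmHg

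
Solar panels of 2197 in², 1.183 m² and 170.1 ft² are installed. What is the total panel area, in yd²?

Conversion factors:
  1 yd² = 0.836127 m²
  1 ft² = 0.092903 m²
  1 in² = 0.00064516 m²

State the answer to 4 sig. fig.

22.01 yd²

2197 in² × 0.00064516 → 1.41742 m²
1.183 m² (already m²)
170.1 ft² × 0.092903 → 15.8028 m²
Combined: 1.41742 + 1.183 + 15.8028 = 18.4032 m²
In yd²: 18.4032 / 0.836127 = 22.0101 yd²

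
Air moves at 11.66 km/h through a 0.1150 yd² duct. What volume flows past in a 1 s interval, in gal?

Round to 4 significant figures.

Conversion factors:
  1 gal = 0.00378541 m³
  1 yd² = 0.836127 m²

11.66 km/h × (1/3.6) → 3.23889 m/s
0.1150 yd² × 0.836127 → 0.0961546 m²
V = v × A × t = 3.23889 m/s × 0.0961546 m² × 1 s = 0.311434 m³
0.311434 m³ ÷ (0.00378541 m³/gal) = 82.2722 gal

82.27 gal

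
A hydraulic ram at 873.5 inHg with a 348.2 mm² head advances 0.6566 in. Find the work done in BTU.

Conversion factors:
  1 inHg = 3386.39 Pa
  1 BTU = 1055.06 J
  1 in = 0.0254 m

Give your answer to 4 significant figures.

0.01628 BTU

873.5 inHg → 2.95801×10⁶ Pa
348.2 mm² → 3.482×10⁻⁴ m²
F = P × A = 2.95801×10⁶ × 3.482×10⁻⁴ = 1029.98 N
0.6566 in → 0.0166776 m
W = F × d = 1029.98 × 0.0166776 = 17.1776 J
In BTU: 17.1776 / 1055.06 = 0.0162812 BTU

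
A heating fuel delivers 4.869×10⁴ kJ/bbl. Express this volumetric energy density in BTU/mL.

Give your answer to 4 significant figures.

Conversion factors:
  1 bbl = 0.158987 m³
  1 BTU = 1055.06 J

0.2903 BTU/mL

4.869×10⁴ kJ/bbl × 1000 J/kJ ÷ 0.158987 m³/bbl = 3.06251×10⁸ J/m³
3.06251×10⁸ J/m³ ÷ 1055.06 J/BTU × 10⁻⁶ m³/mL = 0.290269 BTU/mL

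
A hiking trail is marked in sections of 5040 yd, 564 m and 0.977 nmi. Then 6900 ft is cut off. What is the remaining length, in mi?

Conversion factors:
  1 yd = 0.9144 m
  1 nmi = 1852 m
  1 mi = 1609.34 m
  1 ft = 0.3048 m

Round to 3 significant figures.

3.03 mi

5040 yd × 0.9144 = 4608.58 m
564 m (already m)
0.977 nmi × 1852 = 1809.4 m
6900 ft × 0.3048 = 2103.12 m
Sum: 4608.58 + 564 + 1809.4 − 2103.12 = 4878.86 m
In mi: 4878.86 / 1609.34 = 3.03159 mi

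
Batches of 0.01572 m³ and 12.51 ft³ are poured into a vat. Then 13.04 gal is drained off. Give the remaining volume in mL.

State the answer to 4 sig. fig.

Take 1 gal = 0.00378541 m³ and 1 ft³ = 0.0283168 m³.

0.01572 m³ (already m³)
12.51 ft³ × 0.0283168 → 0.354243 m³
13.04 gal × 0.00378541 → 0.0493617 m³
Net: 0.01572 + 0.354243 − 0.0493617 = 0.320601 m³
In mL: 0.320601 / 10⁻⁶ = 320601 mL

3.206×10⁵ mL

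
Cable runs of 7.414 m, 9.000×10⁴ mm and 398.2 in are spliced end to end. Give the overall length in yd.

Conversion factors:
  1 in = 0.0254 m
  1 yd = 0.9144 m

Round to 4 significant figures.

7.414 m (already m)
9.000×10⁴ mm × 0.001 → 90 m
398.2 in × 0.0254 → 10.1143 m
Sum: 7.414 + 90 + 10.1143 = 107.528 m
In yd: 107.528 / 0.9144 = 117.594 yd

117.6 yd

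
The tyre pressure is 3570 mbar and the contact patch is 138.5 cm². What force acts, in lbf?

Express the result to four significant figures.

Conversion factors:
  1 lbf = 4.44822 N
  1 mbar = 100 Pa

1112 lbf

3570 mbar × 100 → 357000 Pa
138.5 cm² × 0.0001 → 0.01385 m²
F = P × A = 357000 Pa × 0.01385 m² = 4944.45 N
4944.45 N ÷ (4.44822 N/lbf) = 1111.56 lbf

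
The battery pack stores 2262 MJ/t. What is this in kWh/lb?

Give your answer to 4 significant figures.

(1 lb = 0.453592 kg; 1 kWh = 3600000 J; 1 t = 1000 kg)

2262 MJ/t × 1000000 J/MJ ÷ 1000 kg/t = 2.262×10⁶ J/kg
2.262×10⁶ J/kg ÷ 3600000 J/kWh × 0.453592 kg/lb = 0.285007 kWh/lb

0.2850 kWh/lb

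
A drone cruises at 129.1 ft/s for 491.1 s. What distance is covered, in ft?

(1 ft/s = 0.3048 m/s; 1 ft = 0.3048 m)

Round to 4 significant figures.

129.1 ft/s × 0.3048 → 39.3497 m/s
d = v × t = 39.3497 m/s × 491.1 s = 19324.6 m
19324.6 m ÷ (0.3048 m/ft) = 63400.9 ft

6.340×10⁴ ft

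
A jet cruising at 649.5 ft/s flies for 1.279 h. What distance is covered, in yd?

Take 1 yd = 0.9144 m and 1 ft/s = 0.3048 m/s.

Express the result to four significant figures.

649.5 ft/s × 0.3048 → 197.968 m/s
1.279 h × 3600 → 4604.4 s
d = v × t = 197.968 m/s × 4604.4 s = 911524 m
911524 m ÷ (0.9144 m/yd) = 996855 yd

9.969×10⁵ yd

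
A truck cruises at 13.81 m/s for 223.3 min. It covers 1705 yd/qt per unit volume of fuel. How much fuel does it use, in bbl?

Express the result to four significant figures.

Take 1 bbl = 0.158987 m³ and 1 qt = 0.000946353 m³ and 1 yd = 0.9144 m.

0.7064 bbl

223.3 min → 13398 s
d = v × t = 13.81 × 13398 = 185026 m
1705 yd/qt → 1.64743×10⁶ m/m³
V = d / (distance per unit fuel) = 185026 / 1.64743×10⁶ = 0.112312 m³
In bbl: 0.112312 / 0.158987 = 0.706423 bbl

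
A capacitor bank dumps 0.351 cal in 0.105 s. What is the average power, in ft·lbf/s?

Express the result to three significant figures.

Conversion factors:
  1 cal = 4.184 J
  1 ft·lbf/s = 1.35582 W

10.3 ft·lbf/s

0.351 cal × 4.184 → 1.46858 J
P = E / t = 1.46858 J / 0.105 s = 13.9865 W
13.9865 W ÷ (1.35582 W/ft·lbf/s) = 10.3159 ft·lbf/s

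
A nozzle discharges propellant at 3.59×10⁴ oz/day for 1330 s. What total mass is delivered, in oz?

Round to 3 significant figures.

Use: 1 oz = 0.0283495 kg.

553 oz

3.59×10⁴ oz/day → 0.0117795 kg/s
m = ṁ × t = 0.0117795 × 1330 = 15.6667 kg
In oz: 15.6667 / 0.0283495 = 552.627 oz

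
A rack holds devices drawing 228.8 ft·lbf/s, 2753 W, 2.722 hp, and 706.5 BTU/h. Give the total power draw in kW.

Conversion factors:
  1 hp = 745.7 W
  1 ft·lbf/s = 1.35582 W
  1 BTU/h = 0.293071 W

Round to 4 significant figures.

228.8 ft·lbf/s × 1.35582 → 310.212 W
2753 W (already W)
2.722 hp × 745.7 → 2029.8 W
706.5 BTU/h × 0.293071 → 207.055 W
Combined: 310.212 + 2753 + 2029.8 + 207.055 = 5300.07 W
In kW: 5300.07 / 1000 = 5.30007 kW

5.300 kW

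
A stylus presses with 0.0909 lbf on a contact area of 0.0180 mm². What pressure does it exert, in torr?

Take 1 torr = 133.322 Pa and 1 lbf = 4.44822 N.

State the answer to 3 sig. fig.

1.68×10⁵ torr

0.0909 lbf × 4.44822 = 0.404343 N
0.0180 mm² × 10⁻⁶ = 1.8×10⁻⁸ m²
P = F / A = 0.404343 N / 1.8×10⁻⁸ m² = 2.24635×10⁷ Pa
2.24635×10⁷ Pa ÷ (133.322 Pa/torr) = 168491 torr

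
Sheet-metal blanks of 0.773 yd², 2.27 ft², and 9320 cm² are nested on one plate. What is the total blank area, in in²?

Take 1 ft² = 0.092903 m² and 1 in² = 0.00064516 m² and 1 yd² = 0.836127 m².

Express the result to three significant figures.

0.773 yd² × 0.836127 = 0.646326 m²
2.27 ft² × 0.092903 = 0.21089 m²
9320 cm² × 0.0001 = 0.932 m²
Sum: 0.646326 + 0.21089 + 0.932 = 1.78922 m²
In in²: 1.78922 / 0.00064516 = 2773.3 in²

2770 in²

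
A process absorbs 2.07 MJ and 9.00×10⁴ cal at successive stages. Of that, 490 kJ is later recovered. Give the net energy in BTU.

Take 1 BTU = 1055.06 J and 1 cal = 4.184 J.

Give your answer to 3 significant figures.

2.07 MJ × 1000000 = 2.07×10⁶ J
9.00×10⁴ cal × 4.184 = 376560 J
490 kJ × 1000 = 490000 J
Net: 2.07×10⁶ + 376560 − 490000 = 1.95656×10⁶ J
In BTU: 1.95656×10⁶ / 1055.06 = 1854.45 BTU

1850 BTU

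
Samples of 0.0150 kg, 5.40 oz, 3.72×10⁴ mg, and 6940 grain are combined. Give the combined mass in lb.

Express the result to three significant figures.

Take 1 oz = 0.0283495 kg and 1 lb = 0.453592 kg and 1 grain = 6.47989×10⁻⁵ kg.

1.44 lb

0.0150 kg (already kg)
5.40 oz × 0.0283495 = 0.153087 kg
3.72×10⁴ mg × 10⁻⁶ = 0.0372 kg
6940 grain × 6.47989×10⁻⁵ = 0.449704 kg
Total: 0.015 + 0.153087 + 0.0372 + 0.449704 = 0.654991 kg
In lb: 0.654991 / 0.453592 = 1.44401 lb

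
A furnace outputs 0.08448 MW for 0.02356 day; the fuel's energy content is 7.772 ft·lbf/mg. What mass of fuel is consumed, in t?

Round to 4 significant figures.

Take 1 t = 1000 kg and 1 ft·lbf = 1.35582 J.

0.01632 t

0.08448 MW → 84480 W
0.02356 day → 2035.58 s
E = P × t = 84480 × 2035.58 = 1.71966×10⁸ J
7.772 ft·lbf/mg → 1.05374×10⁷ J/kg
m = E / e_s = 1.71966×10⁸ / 1.05374×10⁷ = 16.3196 kg
In t: 16.3196 / 1000 = 0.0163196 t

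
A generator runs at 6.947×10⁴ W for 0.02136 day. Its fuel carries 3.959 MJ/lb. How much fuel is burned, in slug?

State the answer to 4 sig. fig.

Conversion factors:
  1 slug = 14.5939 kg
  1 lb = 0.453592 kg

0.02136 day → 1845.5 s
E = P × t = 69470 × 1845.5 = 1.28207×10⁸ J
3.959 MJ/lb → 8.72811×10⁶ J/kg
m = E / e_s = 1.28207×10⁸ / 8.72811×10⁶ = 14.689 kg
In slug: 14.689 / 14.5939 = 1.00652 slug

1.007 slug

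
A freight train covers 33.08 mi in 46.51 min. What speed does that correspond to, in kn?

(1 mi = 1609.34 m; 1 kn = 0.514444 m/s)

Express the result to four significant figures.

37.08 kn

33.08 mi × 1609.34 → 53237 m
46.51 min × 60 → 2790.6 s
v = d / t = 53237 m / 2790.6 s = 19.0773 m/s
19.0773 m/s ÷ (0.514444 m/s/kn) = 37.0833 kn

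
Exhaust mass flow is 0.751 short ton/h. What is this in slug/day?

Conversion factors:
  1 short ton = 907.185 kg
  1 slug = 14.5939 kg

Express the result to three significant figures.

0.751 short ton/h × 907.185 kg/short ton ÷ 3600 s/h = 0.189249 kg/s
0.189249 kg/s ÷ 14.5939 kg/slug × 86400 s/day = 1120.41 slug/day

1120 slug/day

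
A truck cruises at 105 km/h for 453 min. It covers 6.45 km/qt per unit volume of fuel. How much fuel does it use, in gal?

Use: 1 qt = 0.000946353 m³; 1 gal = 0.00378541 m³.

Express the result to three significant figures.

30.7 gal

105 km/h → 29.1667 m/s
453 min → 27180 s
d = v × t = 29.1667 × 27180 = 792751 m
6.45 km/qt → 6.81564×10⁶ m/m³
V = d / (distance per unit fuel) = 792751 / 6.81564×10⁶ = 0.116314 m³
In gal: 0.116314 / 0.00378541 = 30.7269 gal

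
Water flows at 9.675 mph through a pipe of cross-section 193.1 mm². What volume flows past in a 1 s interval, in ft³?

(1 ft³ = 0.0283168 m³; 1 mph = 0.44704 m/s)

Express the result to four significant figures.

0.02949 ft³

9.675 mph × 0.44704 = 4.32511 m/s
193.1 mm² × 10⁻⁶ = 1.931×10⁻⁴ m²
V = v × A × t = 4.32511 m/s × 1.931×10⁻⁴ m² × 1 s = 8.35179×10⁻⁴ m³
8.35179×10⁻⁴ m³ ÷ (0.0283168 m³/ft³) = 0.0294941 ft³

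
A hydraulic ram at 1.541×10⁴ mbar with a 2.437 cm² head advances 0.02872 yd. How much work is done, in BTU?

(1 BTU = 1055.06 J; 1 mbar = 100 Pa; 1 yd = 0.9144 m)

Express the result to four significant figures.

0.009348 BTU

1.541×10⁴ mbar → 1.541×10⁶ Pa
2.437 cm² → 2.437×10⁻⁴ m²
F = P × A = 1.541×10⁶ × 2.437×10⁻⁴ = 375.542 N
0.02872 yd → 0.0262616 m
W = F × d = 375.542 × 0.0262616 = 9.86233 J
In BTU: 9.86233 / 1055.06 = 0.00934765 BTU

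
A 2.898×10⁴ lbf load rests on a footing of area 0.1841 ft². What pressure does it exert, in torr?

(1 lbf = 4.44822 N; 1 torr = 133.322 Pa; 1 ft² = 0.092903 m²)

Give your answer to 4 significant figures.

2.898×10⁴ lbf × 4.44822 → 128909 N
0.1841 ft² × 0.092903 → 0.0171034 m²
P = F / A = 128909 N / 0.0171034 m² = 7.53704×10⁶ Pa
7.53704×10⁶ Pa ÷ (133.322 Pa/torr) = 56532.6 torr

5.653×10⁴ torr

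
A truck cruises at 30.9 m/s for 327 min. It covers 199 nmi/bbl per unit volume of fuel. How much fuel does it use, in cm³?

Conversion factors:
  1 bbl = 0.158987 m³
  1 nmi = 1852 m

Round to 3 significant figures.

327 min → 19620 s
d = v × t = 30.9 × 19620 = 606258 m
199 nmi/bbl → 2.3181×10⁶ m/m³
V = d / (distance per unit fuel) = 606258 / 2.3181×10⁶ = 0.261532 m³
In cm³: 0.261532 / 10⁻⁶ = 261532 cm³

2.62×10⁵ cm³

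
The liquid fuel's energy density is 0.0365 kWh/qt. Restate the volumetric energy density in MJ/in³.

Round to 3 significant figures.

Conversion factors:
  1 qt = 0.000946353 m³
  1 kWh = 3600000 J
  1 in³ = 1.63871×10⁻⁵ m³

0.00228 MJ/in³

0.0365 kWh/qt × 3600000 J/kWh ÷ 0.000946353 m³/qt = 1.38849×10⁸ J/m³
1.38849×10⁸ J/m³ ÷ 1000000 J/MJ × 1.63871×10⁻⁵ m³/in³ = 0.00227533 MJ/in³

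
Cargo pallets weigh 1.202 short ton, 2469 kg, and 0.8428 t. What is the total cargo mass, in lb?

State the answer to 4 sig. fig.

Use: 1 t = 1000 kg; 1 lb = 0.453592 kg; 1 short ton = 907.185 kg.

9705 lb

1.202 short ton × 907.185 = 1090.44 kg
2469 kg (already kg)
0.8428 t × 1000 = 842.8 kg
Combined: 1090.44 + 2469 + 842.8 = 4402.24 kg
In lb: 4402.24 / 0.453592 = 9705.29 lb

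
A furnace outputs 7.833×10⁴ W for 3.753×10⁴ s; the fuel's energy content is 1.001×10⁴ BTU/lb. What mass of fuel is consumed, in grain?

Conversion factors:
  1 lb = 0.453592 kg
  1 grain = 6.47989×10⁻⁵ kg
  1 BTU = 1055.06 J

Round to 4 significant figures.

1.948×10⁶ grain

E = P × t = 78330 × 37530 = 2.93972×10⁹ J
1.001×10⁴ BTU/lb → 2.32834×10⁷ J/kg
m = E / e_s = 2.93972×10⁹ / 2.32834×10⁷ = 126.258 kg
In grain: 126.258 / 6.47989×10⁻⁵ = 1.94846×10⁶ grain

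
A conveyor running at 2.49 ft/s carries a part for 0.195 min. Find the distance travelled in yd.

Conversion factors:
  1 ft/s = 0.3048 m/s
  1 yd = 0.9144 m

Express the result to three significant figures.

9.71 yd

2.49 ft/s × 0.3048 = 0.758952 m/s
0.195 min × 60 = 11.7 s
d = v × t = 0.758952 m/s × 11.7 s = 8.87974 m
8.87974 m ÷ (0.9144 m/yd) = 9.711 yd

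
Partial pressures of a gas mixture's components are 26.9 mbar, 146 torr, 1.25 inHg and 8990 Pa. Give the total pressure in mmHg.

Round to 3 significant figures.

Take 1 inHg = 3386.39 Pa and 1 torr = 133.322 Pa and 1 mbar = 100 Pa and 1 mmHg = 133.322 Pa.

26.9 mbar × 100 → 2690 Pa
146 torr × 133.322 → 19465 Pa
1.25 inHg × 3386.39 → 4232.99 Pa
8990 Pa (already Pa)
Combined: 2690 + 19465 + 4232.99 + 8990 = 35378 Pa
In mmHg: 35378 / 133.322 = 265.358 mmHg

265 mmHg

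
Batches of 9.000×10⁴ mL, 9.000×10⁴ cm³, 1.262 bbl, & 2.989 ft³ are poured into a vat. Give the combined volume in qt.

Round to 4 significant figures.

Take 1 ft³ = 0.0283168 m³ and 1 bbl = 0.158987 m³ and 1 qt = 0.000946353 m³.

491.7 qt

9.000×10⁴ mL × 10⁻⁶ = 0.09 m³
9.000×10⁴ cm³ × 10⁻⁶ = 0.09 m³
1.262 bbl × 0.158987 = 0.200642 m³
2.989 ft³ × 0.0283168 = 0.0846389 m³
Total: 0.09 + 0.09 + 0.200642 + 0.0846389 = 0.465281 m³
In qt: 0.465281 / 0.000946353 = 491.657 qt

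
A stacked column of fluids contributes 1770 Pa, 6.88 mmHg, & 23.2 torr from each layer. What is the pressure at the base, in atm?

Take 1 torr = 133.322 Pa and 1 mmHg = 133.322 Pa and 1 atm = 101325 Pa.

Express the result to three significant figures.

1770 Pa (already Pa)
6.88 mmHg × 133.322 → 917.255 Pa
23.2 torr × 133.322 → 3093.07 Pa
Total: 1770 + 917.255 + 3093.07 = 5780.32 Pa
In atm: 5780.32 / 101325 = 0.0570473 atm

0.0570 atm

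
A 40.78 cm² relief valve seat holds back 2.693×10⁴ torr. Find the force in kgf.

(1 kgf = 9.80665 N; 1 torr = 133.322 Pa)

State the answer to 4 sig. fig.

2.693×10⁴ torr × 133.322 → 3.59036×10⁶ Pa
40.78 cm² × 0.0001 → 0.004078 m²
F = P × A = 3.59036×10⁶ Pa × 0.004078 m² = 14641.5 N
14641.5 N ÷ (9.80665 N/kgf) = 1493.02 kgf

1493 kgf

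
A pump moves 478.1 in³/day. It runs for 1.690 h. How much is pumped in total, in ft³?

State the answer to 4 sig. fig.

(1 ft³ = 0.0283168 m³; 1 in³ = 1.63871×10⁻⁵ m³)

478.1 in³/day → 9.06791×10⁻⁸ m³/s
1.690 h → 6084 s
V = Q × t = 9.06791×10⁻⁸ × 6084 = 5.51692×10⁻⁴ m³
In ft³: 5.51692×10⁻⁴ / 0.0283168 = 0.0194829 ft³

0.01948 ft³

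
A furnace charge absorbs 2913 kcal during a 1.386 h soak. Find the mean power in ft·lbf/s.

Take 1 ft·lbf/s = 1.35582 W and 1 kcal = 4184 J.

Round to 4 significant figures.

1802 ft·lbf/s

2913 kcal × 4184 = 1.2188×10⁷ J
1.386 h × 3600 = 4989.6 s
P = E / t = 1.2188×10⁷ J / 4989.6 s = 2442.68 W
2442.68 W ÷ (1.35582 W/ft·lbf/s) = 1801.63 ft·lbf/s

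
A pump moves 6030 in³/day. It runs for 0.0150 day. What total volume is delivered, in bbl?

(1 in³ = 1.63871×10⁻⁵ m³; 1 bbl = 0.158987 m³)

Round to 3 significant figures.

6030 in³/day → 1.14368×10⁻⁶ m³/s
0.0150 day → 1296 s
V = Q × t = 1.14368×10⁻⁶ × 1296 = 0.00148221 m³
In bbl: 0.00148221 / 0.158987 = 0.00932284 bbl

0.00932 bbl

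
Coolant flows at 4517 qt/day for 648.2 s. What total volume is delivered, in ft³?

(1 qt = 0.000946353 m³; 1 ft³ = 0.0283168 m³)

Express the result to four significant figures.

4517 qt/day → 4.94754×10⁻⁵ m³/s
V = Q × t = 4.94754×10⁻⁵ × 648.2 = 0.03207 m³
In ft³: 0.03207 / 0.0283168 = 1.13254 ft³

1.133 ft³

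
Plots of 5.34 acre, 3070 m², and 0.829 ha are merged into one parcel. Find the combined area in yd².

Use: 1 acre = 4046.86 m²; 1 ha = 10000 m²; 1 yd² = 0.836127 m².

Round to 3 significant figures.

3.94×10⁴ yd²

5.34 acre × 4046.86 = 21610.2 m²
3070 m² (already m²)
0.829 ha × 10000 = 8290 m²
Combined: 21610.2 + 3070 + 8290 = 32970.2 m²
In yd²: 32970.2 / 0.836127 = 39432 yd²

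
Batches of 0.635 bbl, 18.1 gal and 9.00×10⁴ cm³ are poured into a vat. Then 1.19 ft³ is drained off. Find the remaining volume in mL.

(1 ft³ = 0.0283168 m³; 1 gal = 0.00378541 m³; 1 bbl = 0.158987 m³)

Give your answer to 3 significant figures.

0.635 bbl × 0.158987 → 0.100957 m³
18.1 gal × 0.00378541 → 0.0685159 m³
9.00×10⁴ cm³ × 10⁻⁶ → 0.09 m³
1.19 ft³ × 0.0283168 → 0.033697 m³
Net: 0.100957 + 0.0685159 + 0.09 − 0.033697 = 0.225776 m³
In mL: 0.225776 / 10⁻⁶ = 225776 mL

2.26×10⁵ mL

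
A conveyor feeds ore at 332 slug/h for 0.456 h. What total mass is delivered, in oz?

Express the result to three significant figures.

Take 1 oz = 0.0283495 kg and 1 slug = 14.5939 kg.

7.79×10⁴ oz

332 slug/h → 1.34588 kg/s
0.456 h → 1641.6 s
m = ṁ × t = 1.34588 × 1641.6 = 2209.4 kg
In oz: 2209.4 / 0.0283495 = 77934.4 oz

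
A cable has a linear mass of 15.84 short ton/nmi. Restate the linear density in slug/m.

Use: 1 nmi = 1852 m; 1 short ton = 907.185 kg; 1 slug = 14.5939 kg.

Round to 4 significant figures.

15.84 short ton/nmi × 907.185 kg/short ton ÷ 1852 m/nmi = 7.75908 kg/m
7.75908 kg/m ÷ 14.5939 kg/slug = 0.531666 slug/m

0.5317 slug/m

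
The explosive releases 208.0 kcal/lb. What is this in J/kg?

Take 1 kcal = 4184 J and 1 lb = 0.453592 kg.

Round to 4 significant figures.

208.0 kcal/lb × 4184 J/kcal ÷ 0.453592 kg/lb = 1.91862×10⁶ J/kg
1.91862×10⁶ J/kg  = 1.91862×10⁶ J/kg

1.919×10⁶ J/kg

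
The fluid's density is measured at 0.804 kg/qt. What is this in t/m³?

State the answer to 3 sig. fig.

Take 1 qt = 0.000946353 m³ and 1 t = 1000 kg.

0.804 kg/qt ÷ 0.000946353 m³/qt = 849.577 kg/m³
849.577 kg/m³ ÷ 1000 kg/t = 0.849577 t/m³

0.850 t/m³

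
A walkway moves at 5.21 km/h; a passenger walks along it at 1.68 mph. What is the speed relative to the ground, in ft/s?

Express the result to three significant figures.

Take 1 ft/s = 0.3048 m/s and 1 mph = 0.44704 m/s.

5.21 km/h × (1/3.6) → 1.44722 m/s
1.68 mph × 0.44704 → 0.751027 m/s
Sum: 1.44722 + 0.751027 = 2.19825 m/s
In ft/s: 2.19825 / 0.3048 = 7.21211 ft/s

7.21 ft/s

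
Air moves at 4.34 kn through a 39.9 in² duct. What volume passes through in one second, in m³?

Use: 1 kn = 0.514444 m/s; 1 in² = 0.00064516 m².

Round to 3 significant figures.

0.0575 m³

4.34 kn × 0.514444 → 2.23269 m/s
39.9 in² × 0.00064516 → 0.0257419 m²
V = v × A × t = 2.23269 m/s × 0.0257419 m² × 1 s = 0.0574737 m³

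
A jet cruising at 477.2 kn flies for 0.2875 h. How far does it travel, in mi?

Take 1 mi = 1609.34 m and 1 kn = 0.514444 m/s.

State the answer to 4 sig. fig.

477.2 kn × 0.514444 → 245.493 m/s
0.2875 h × 3600 → 1035 s
d = v × t = 245.493 m/s × 1035 s = 254085 m
254085 m ÷ (1609.34 m/mi) = 157.881 mi

157.9 mi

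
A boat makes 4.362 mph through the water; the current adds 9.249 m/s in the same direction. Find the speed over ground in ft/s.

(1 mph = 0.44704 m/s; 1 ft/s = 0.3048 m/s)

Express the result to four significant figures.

36.74 ft/s

4.362 mph × 0.44704 → 1.94999 m/s
9.249 m/s (already m/s)
Combined: 1.94999 + 9.249 = 11.199 m/s
In ft/s: 11.199 / 0.3048 = 36.7421 ft/s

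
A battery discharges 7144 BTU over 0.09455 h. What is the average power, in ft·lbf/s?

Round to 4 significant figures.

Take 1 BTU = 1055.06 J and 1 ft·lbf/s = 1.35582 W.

7144 BTU × 1055.06 = 7.53735×10⁶ J
0.09455 h × 3600 = 340.38 s
P = E / t = 7.53735×10⁶ J / 340.38 s = 22143.9 W
22143.9 W ÷ (1.35582 W/ft·lbf/s) = 16332.5 ft·lbf/s

1.633×10⁴ ft·lbf/s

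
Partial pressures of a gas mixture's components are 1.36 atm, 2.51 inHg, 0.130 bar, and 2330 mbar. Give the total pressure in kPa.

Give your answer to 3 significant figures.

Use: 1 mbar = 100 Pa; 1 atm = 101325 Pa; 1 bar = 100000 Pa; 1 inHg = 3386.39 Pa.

1.36 atm × 101325 → 137802 Pa
2.51 inHg × 3386.39 → 8499.84 Pa
0.130 bar × 100000 → 13000 Pa
2330 mbar × 100 → 233000 Pa
Sum: 137802 + 8499.84 + 13000 + 233000 = 392302 Pa
In kPa: 392302 / 1000 = 392.302 kPa

392 kPa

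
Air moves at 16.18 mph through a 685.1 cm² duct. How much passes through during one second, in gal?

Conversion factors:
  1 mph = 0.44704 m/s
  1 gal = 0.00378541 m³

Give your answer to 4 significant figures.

16.18 mph × 0.44704 → 7.23311 m/s
685.1 cm² × 0.0001 → 0.06851 m²
V = v × A × t = 7.23311 m/s × 0.06851 m² × 1 s = 0.49554 m³
0.49554 m³ ÷ (0.00378541 m³/gal) = 130.908 gal

130.9 gal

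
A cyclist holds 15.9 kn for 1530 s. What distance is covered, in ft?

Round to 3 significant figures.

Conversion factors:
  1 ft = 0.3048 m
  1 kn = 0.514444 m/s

15.9 kn × 0.514444 = 8.17966 m/s
d = v × t = 8.17966 m/s × 1530 s = 12514.9 m
12514.9 m ÷ (0.3048 m/ft) = 41059.4 ft

4.11×10⁴ ft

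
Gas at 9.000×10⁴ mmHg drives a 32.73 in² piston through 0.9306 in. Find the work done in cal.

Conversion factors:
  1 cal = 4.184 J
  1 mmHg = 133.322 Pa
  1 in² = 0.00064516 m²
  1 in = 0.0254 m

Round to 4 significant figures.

9.000×10⁴ mmHg → 1.1999×10⁷ Pa
32.73 in² → 0.0211161 m²
F = P × A = 1.1999×10⁷ × 0.0211161 = 253372 N
0.9306 in → 0.0236372 m
W = F × d = 253372 × 0.0236372 = 5989 J
In cal: 5989 / 4.184 = 1431.41 cal

1431 cal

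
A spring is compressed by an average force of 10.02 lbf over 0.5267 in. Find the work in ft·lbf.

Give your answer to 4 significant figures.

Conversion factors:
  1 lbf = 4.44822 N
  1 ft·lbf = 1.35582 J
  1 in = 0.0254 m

0.4398 ft·lbf

10.02 lbf × 4.44822 = 44.5712 N
0.5267 in × 0.0254 = 0.0133782 m
W = F × d = 44.5712 N × 0.0133782 m = 0.596282 J
0.596282 J ÷ (1.35582 J/ft·lbf) = 0.439794 ft·lbf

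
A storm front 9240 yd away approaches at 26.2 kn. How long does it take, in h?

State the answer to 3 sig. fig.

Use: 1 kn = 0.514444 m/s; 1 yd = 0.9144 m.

9240 yd × 0.9144 → 8449.06 m
26.2 kn × 0.514444 → 13.4784 m/s
t = d / v = 8449.06 m / 13.4784 m/s = 626.859 s
626.859 s ÷ (3600 s/h) = 0.174128 h

0.174 h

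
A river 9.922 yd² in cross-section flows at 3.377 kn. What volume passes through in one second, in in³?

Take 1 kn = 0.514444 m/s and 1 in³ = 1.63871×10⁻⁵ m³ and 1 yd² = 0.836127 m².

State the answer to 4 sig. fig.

8.795×10⁵ in³

3.377 kn × 0.514444 → 1.73728 m/s
9.922 yd² × 0.836127 → 8.29605 m²
V = v × A × t = 1.73728 m/s × 8.29605 m² × 1 s = 14.4126 m³
14.4126 m³ ÷ (1.63871×10⁻⁵ m³/in³) = 879509 in³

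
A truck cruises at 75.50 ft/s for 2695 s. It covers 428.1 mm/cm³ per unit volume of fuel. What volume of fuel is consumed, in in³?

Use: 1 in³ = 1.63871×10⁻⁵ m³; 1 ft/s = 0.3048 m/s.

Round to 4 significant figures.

8840 in³

75.50 ft/s → 23.0124 m/s
d = v × t = 23.0124 × 2695 = 62018.4 m
428.1 mm/cm³ → 428100 m/m³
V = d / (distance per unit fuel) = 62018.4 / 428100 = 0.144869 m³
In in³: 0.144869 / 1.63871×10⁻⁵ = 8840.43 in³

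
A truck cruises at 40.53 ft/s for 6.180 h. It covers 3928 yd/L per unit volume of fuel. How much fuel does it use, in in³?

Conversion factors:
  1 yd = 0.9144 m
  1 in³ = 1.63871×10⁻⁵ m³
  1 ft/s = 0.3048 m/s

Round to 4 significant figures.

4670 in³

40.53 ft/s → 12.3535 m/s
6.180 h → 22248 s
d = v × t = 12.3535 × 22248 = 274841 m
3928 yd/L → 3.59176×10⁶ m/m³
V = d / (distance per unit fuel) = 274841 / 3.59176×10⁶ = 0.0765199 m³
In in³: 0.0765199 / 1.63871×10⁻⁵ = 4669.52 in³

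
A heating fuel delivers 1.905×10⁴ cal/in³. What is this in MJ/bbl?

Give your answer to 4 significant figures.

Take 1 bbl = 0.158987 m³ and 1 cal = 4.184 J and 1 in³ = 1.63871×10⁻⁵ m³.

773.3 MJ/bbl

1.905×10⁴ cal/in³ × 4.184 J/cal ÷ 1.63871×10⁻⁵ m³/in³ = 4.8639×10⁹ J/m³
4.8639×10⁹ J/m³ ÷ 1000000 J/MJ × 0.158987 m³/bbl = 773.297 MJ/bbl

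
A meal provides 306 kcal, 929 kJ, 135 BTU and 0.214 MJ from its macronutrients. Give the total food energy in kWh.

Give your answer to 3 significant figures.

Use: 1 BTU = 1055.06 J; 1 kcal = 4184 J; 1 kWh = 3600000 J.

0.713 kWh

306 kcal × 4184 = 1.2803×10⁶ J
929 kJ × 1000 = 929000 J
135 BTU × 1055.06 = 142433 J
0.214 MJ × 1000000 = 214000 J
Sum: 1.2803×10⁶ + 929000 + 142433 + 214000 = 2.56573×10⁶ J
In kWh: 2.56573×10⁶ / 3600000 = 0.712703 kWh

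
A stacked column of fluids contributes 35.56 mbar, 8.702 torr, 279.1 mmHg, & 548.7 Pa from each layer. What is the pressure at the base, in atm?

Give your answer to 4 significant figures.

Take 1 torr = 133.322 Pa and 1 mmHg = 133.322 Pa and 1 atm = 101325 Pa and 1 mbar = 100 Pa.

0.4192 atm

35.56 mbar × 100 = 3556 Pa
8.702 torr × 133.322 = 1160.17 Pa
279.1 mmHg × 133.322 = 37210.2 Pa
548.7 Pa (already Pa)
Total: 3556 + 1160.17 + 37210.2 + 548.7 = 42475.1 Pa
In atm: 42475.1 / 101325 = 0.419197 atm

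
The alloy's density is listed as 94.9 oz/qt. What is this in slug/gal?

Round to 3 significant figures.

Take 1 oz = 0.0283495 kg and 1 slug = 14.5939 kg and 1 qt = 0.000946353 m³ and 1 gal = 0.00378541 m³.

94.9 oz/qt × 0.0283495 kg/oz ÷ 0.000946353 m³/qt = 2842.88 kg/m³
2842.88 kg/m³ ÷ 14.5939 kg/slug × 0.00378541 m³/gal = 0.737395 slug/gal

0.737 slug/gal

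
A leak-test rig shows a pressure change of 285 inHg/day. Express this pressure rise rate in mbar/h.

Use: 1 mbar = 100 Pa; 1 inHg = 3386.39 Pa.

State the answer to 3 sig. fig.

285 inHg/day × 3386.39 Pa/inHg ÷ 86400 s/day = 11.1704 Pa/s
11.1704 Pa/s ÷ 100 Pa/mbar × 3600 s/h = 402.134 mbar/h

402 mbar/h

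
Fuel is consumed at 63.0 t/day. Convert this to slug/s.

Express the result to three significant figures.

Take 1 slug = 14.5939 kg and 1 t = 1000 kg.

0.0500 slug/s

63.0 t/day × 1000 kg/t ÷ 86400 s/day = 0.729167 kg/s
0.729167 kg/s ÷ 14.5939 kg/slug = 0.0499638 slug/s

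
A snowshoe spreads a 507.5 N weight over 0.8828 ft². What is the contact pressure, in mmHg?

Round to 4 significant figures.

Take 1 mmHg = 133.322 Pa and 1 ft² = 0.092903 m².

0.8828 ft² × 0.092903 → 0.0820148 m²
P = F / A = 507.5 N / 0.0820148 m² = 6187.91 Pa
6187.91 Pa ÷ (133.322 Pa/mmHg) = 46.4133 mmHg

46.41 mmHg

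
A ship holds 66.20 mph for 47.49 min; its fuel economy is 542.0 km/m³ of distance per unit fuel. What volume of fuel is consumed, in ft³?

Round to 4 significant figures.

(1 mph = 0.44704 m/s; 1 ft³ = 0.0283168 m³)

5.494 ft³

66.20 mph → 29.594 m/s
47.49 min → 2849.4 s
d = v × t = 29.594 × 2849.4 = 84325.1 m
542.0 km/m³ → 542000 m/m³
V = d / (distance per unit fuel) = 84325.1 / 542000 = 0.155581 m³
In ft³: 0.155581 / 0.0283168 = 5.4943 ft³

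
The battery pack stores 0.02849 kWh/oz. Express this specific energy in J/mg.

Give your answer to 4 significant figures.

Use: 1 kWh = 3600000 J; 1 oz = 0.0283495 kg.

3.618 J/mg

0.02849 kWh/oz × 3600000 J/kWh ÷ 0.0283495 kg/oz = 3.61784×10⁶ J/kg
3.61784×10⁶ J/kg × 10⁻⁶ kg/mg = 3.61784 J/mg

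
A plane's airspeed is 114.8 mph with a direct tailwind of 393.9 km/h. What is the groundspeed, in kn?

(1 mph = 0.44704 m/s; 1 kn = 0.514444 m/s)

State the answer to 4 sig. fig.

114.8 mph × 0.44704 = 51.3202 m/s
393.9 km/h × (1/3.6) = 109.417 m/s
Total: 51.3202 + 109.417 = 160.737 m/s
In kn: 160.737 / 0.514444 = 312.448 kn

312.4 kn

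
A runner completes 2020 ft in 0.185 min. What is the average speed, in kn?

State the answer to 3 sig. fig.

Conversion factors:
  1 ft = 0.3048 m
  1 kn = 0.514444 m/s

108 kn

2020 ft × 0.3048 → 615.696 m
0.185 min × 60 → 11.1 s
v = d / t = 615.696 m / 11.1 s = 55.4681 m/s
55.4681 m/s ÷ (0.514444 m/s/kn) = 107.821 kn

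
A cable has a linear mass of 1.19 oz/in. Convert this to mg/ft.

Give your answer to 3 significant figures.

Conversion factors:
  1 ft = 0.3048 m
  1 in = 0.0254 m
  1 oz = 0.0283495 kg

1.19 oz/in × 0.0283495 kg/oz ÷ 0.0254 m/in = 1.32819 kg/m
1.32819 kg/m ÷ 10⁻⁶ kg/mg × 0.3048 m/ft = 404832 mg/ft

4.05×10⁵ mg/ft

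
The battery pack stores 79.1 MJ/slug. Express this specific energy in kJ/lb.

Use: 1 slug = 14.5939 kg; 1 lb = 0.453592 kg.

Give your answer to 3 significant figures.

2460 kJ/lb

79.1 MJ/slug × 1000000 J/MJ ÷ 14.5939 kg/slug = 5.42007×10⁶ J/kg
5.42007×10⁶ J/kg ÷ 1000 J/kJ × 0.453592 kg/lb = 2458.5 kJ/lb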